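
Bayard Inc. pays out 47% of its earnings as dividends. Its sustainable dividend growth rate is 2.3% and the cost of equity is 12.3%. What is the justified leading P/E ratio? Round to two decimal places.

Justified leading P/E = b/(r−g) = 0.47/(0.123−0.023) = 4.7000

4.70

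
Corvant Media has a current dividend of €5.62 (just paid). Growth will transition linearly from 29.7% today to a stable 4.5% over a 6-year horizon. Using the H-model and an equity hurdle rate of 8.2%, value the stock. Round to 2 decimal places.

€273.56

H-model: P₀ = D₀[(1+g_L) + H(g_S−g_L)]/(r−g_L), with H = 6/2 = 3.
P₀ = 5.62 × [(1+0.045) + 3×(0.297−0.045)] / (0.082−0.045)
   = 5.62 × 1.8010 / 0.037 = 273.5573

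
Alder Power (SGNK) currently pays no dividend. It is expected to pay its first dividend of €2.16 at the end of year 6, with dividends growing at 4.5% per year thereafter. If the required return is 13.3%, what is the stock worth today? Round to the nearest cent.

€13.15

Deferred-dividend DDM. At t=5 the remaining stream is a growing perpetuity with first payment D_6 = 2.16.
V_5 = D_6/(r−g) = 2.16/(0.133−0.045) = 24.5455
P₀ = V_5/(1+r)^5 = 24.5455/(1+0.133)^5 = 13.1468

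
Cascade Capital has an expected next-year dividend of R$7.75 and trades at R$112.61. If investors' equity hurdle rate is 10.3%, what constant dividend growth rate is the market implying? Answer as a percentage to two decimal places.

From P₀ = D₁/(r − g), the implied growth is g = r − D₁/P₀.
g = 0.103 − 7.75/112.61 = 0.103 − 0.06882 = 0.03418

3.42%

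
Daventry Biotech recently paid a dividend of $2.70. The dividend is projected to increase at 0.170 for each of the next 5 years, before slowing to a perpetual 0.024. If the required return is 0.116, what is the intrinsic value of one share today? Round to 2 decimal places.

Two-stage DDM. Project D₁…D_5 at 0.17, terminal growth 0.024, discount at r = 0.116.
D_1 = 3.1590
D_2 = 3.6960
D_3 = 4.3244
D_4 = 5.0595
D_5 = 5.9196
Terminal value at t=5: TV = D_6/(r−g) = 6.0617/(0.116−0.024) = 65.8878
P₀ = 3.1590/(1+0.116)^1 + 3.6960/(1+0.116)^2 + 4.3244/(1+0.116)^3 + 5.0595/(1+0.116)^4 + 5.9196/(1+0.116)^5 + 65.8878/(1+0.116)^5 = 53.6521

$53.65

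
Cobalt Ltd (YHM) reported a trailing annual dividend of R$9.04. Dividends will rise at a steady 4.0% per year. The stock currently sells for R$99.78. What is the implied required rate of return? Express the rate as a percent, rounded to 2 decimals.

Rearranging the constant-growth DDM: r = D₁/P₀ + g.
D₁ = 9.04 × (1 + 0.04) = 9.4016.
r = 9.4016 / 99.78 + 0.04 = 0.09422 + 0.04 = 0.13422

13.42%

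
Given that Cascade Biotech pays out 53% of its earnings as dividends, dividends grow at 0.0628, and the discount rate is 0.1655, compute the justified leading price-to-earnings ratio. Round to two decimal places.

Justified leading P/E = b/(r−g) = 0.53/(0.1655−0.0628) = 5.1607

5.16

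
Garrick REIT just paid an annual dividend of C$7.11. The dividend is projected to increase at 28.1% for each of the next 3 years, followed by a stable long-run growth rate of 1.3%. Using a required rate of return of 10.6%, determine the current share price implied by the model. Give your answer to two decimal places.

Two-stage DDM. Project D₁…D_3 at 0.281, terminal growth 0.013, discount at r = 0.106.
D_1 = 9.1079
D_2 = 11.6672
D_3 = 14.9457
Terminal value at t=3: TV = D_4/(r−g) = 15.1400/(0.106−0.013) = 162.7959
P₀ = 9.1079/(1+0.106)^1 + 11.6672/(1+0.106)^2 + 14.9457/(1+0.106)^3 + 162.7959/(1+0.106)^3 = 149.1514

C$149.15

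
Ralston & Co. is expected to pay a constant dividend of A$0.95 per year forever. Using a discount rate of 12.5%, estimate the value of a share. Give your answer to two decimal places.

Zero-growth DDM (perpetuity): P₀ = D/r = 0.95 / 0.125 = 7.6000

A$7.60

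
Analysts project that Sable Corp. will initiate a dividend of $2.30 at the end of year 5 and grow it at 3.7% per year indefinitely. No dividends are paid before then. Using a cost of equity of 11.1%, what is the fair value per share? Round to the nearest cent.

$20.40

Deferred-dividend DDM. At t=4 the remaining stream is a growing perpetuity with first payment D_5 = 2.30.
V_4 = D_5/(r−g) = 2.30/(0.111−0.037) = 31.0811
P₀ = V_4/(1+r)^4 = 31.0811/(1+0.111)^4 = 20.4005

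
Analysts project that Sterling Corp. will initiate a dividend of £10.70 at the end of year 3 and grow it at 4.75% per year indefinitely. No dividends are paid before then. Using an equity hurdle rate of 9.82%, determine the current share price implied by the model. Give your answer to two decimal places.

£174.99

Deferred-dividend DDM. At t=2 the remaining stream is a growing perpetuity with first payment D_3 = 10.70.
V_2 = D_3/(r−g) = 10.70/(0.0982−0.0475) = 211.0454
P₀ = V_2/(1+r)^2 = 211.0454/(1+0.0982)^2 = 174.9899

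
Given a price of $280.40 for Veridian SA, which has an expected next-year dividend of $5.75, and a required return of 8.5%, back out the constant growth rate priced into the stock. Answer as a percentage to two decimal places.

6.45%

From P₀ = D₁/(r − g), the implied growth is g = r − D₁/P₀.
g = 0.085 − 5.75/280.40 = 0.085 − 0.02051 = 0.06449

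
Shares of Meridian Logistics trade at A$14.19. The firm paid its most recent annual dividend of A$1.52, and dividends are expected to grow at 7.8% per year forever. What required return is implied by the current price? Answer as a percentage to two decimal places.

19.35%

Rearranging the constant-growth DDM: r = D₁/P₀ + g.
D₁ = 1.52 × (1 + 0.078) = 1.6386.
r = 1.6386 / 14.19 + 0.078 = 0.11547 + 0.078 = 0.19347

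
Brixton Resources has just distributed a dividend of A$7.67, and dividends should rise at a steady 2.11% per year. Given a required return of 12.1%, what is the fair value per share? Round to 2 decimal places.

Gordon growth model: P₀ = D₁/(r − g). D₁ = 7.67 × (1 + 0.0211) = 7.8318.
P₀ = 7.8318 / (0.121 − 0.0211) = 7.8318 / 0.0999 = 78.3968

A$78.40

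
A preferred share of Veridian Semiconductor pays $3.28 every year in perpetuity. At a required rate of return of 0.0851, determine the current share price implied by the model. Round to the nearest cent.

Zero-growth DDM (perpetuity): P₀ = D/r = 3.28 / 0.0851 = 38.5429

$38.54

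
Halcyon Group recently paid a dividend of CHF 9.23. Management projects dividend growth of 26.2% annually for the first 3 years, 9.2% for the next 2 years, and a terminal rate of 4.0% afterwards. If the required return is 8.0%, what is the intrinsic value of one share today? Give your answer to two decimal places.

CHF 459.51

Three-stage DDM. Project D₁…D_5; terminal Gordon value at t=5 with g = 0.04; discount at r = 0.08.
D_1 = 11.6483
D_2 = 14.7001
D_3 = 18.5515
D_4 = 20.2583
D_5 = 22.1220
TV_5 = 23.0069/(0.08−0.04) = 575.1729
P₀ = Σ Dₜ/(1+r)ᵗ + TV_5/(1+r)^5 = 459.5145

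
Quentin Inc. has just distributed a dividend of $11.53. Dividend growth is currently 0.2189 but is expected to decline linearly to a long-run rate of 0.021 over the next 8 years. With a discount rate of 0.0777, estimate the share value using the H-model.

H-model: P₀ = D₀[(1+g_L) + H(g_S−g_L)]/(r−g_L), with H = 8/2 = 4.
P₀ = 11.53 × [(1+0.021) + 4×(0.2189−0.021)] / (0.0777−0.021)
   = 11.53 × 1.8126 / 0.0567 = 368.5940

$368.59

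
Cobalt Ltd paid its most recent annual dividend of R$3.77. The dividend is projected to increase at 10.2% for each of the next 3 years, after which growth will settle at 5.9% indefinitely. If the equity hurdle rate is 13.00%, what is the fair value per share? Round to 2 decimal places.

R$62.91

Two-stage DDM. Project D₁…D_3 at 0.102, terminal growth 0.059, discount at r = 0.13.
D_1 = 4.1545
D_2 = 4.5783
D_3 = 5.0453
Terminal value at t=3: TV = D_4/(r−g) = 5.3430/(0.13−0.059) = 75.2530
P₀ = 4.1545/(1+0.13)^1 + 4.5783/(1+0.13)^2 + 5.0453/(1+0.13)^3 + 75.2530/(1+0.13)^3 = 62.9128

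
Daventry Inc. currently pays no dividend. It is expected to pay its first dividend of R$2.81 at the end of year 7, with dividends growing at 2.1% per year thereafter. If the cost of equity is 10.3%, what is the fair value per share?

Deferred-dividend DDM. At t=6 the remaining stream is a growing perpetuity with first payment D_7 = 2.81.
V_6 = D_7/(r−g) = 2.81/(0.103−0.021) = 34.2683
P₀ = V_6/(1+r)^6 = 34.2683/(1+0.103)^6 = 19.0300

R$19.03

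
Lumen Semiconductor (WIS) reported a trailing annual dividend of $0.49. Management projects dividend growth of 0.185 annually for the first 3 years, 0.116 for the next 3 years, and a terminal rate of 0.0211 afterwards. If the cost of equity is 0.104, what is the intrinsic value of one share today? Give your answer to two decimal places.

$11.26

Three-stage DDM. Project D₁…D_6; terminal Gordon value at t=6 with g = 0.0211; discount at r = 0.104.
D_1 = 0.5806
D_2 = 0.6881
D_3 = 0.8154
D_4 = 0.9099
D_5 = 1.0155
D_6 = 1.1333
TV_6 = 1.1572/(0.104−0.0211) = 13.9591
P₀ = Σ Dₜ/(1+r)ᵗ + TV_6/(1+r)^6 = 11.2639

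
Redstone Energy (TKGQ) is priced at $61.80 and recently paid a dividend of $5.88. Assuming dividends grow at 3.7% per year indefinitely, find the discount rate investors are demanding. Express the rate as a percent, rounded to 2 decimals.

Rearranging the constant-growth DDM: r = D₁/P₀ + g.
D₁ = 5.88 × (1 + 0.037) = 6.0976.
r = 6.0976 / 61.80 + 0.037 = 0.09867 + 0.037 = 0.13567

13.57%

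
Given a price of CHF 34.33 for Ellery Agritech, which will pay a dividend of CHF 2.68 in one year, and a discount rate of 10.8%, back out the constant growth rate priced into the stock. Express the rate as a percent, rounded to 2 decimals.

2.99%

From P₀ = D₁/(r − g), the implied growth is g = r − D₁/P₀.
g = 0.108 − 2.68/34.33 = 0.108 − 0.07807 = 0.02993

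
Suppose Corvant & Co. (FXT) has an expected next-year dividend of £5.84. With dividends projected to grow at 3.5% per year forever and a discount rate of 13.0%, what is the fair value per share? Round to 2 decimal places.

Gordon growth model: P₀ = D₁/(r − g), with D₁ = 5.84 given directly.
P₀ = 5.8400 / (0.13 − 0.035) = 5.8400 / 0.095 = 61.4737

£61.47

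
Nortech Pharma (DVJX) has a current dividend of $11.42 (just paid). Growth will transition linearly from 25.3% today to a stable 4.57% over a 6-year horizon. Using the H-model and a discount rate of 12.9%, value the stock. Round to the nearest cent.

H-model: P₀ = D₀[(1+g_L) + H(g_S−g_L)]/(r−g_L), with H = 6/2 = 3.
P₀ = 11.42 × [(1+0.0457) + 3×(0.253−0.0457)] / (0.129−0.0457)
   = 11.42 × 1.6676 / 0.0833 = 228.6194

$228.62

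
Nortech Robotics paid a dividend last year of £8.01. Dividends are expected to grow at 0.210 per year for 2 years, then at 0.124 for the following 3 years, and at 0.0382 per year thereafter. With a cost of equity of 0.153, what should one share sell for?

£116.29

Three-stage DDM. Project D₁…D_5; terminal Gordon value at t=5 with g = 0.0382; discount at r = 0.153.
D_1 = 9.6921
D_2 = 11.7274
D_3 = 13.1816
D_4 = 14.8162
D_5 = 16.6534
TV_5 = 17.2895/(0.153−0.0382) = 150.6057
P₀ = Σ Dₜ/(1+r)ᵗ + TV_5/(1+r)^5 = 116.2916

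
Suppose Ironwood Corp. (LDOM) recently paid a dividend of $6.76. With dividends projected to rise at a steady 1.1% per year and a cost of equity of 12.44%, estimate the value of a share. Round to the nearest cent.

$60.27

Gordon growth model: P₀ = D₁/(r − g). D₁ = 6.76 × (1 + 0.011) = 6.8344.
P₀ = 6.8344 / (0.1244 − 0.011) = 6.8344 / 0.1134 = 60.2677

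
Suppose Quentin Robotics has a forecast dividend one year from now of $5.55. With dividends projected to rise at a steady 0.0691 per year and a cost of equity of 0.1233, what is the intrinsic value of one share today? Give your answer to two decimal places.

Gordon growth model: P₀ = D₁/(r − g), with D₁ = 5.55 given directly.
P₀ = 5.5500 / (0.1233 − 0.0691) = 5.5500 / 0.0542 = 102.3985

$102.40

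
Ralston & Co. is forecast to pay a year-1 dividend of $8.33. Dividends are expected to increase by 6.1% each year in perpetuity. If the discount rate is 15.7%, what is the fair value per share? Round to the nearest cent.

$86.77

Gordon growth model: P₀ = D₁/(r − g), with D₁ = 8.33 given directly.
P₀ = 8.3300 / (0.157 − 0.061) = 8.3300 / 0.096 = 86.7708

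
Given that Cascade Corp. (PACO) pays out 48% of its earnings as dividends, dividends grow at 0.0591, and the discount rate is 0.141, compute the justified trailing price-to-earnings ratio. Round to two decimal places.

Justified trailing P/E = b(1+g)/(r−g) = 0.48×(1+0.0591)/(0.141−0.0591) = 6.2072

6.21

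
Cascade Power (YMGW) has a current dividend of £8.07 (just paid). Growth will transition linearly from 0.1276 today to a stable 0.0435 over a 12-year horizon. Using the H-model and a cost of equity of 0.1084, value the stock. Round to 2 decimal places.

£192.50

H-model: P₀ = D₀[(1+g_L) + H(g_S−g_L)]/(r−g_L), with H = 12/2 = 6.
P₀ = 8.07 × [(1+0.0435) + 6×(0.1276−0.0435)] / (0.1084−0.0435)
   = 8.07 × 1.5481 / 0.0649 = 192.4987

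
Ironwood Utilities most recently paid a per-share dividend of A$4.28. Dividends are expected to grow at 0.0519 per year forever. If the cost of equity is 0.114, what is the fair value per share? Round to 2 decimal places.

Gordon growth model: P₀ = D₁/(r − g). D₁ = 4.28 × (1 + 0.0519) = 4.5021.
P₀ = 4.5021 / (0.114 − 0.0519) = 4.5021 / 0.0621 = 72.4981

A$72.50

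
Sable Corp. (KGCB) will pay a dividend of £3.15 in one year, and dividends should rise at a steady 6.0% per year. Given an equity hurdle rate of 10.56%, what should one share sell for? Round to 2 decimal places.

Gordon growth model: P₀ = D₁/(r − g), with D₁ = 3.15 given directly.
P₀ = 3.1500 / (0.1056 − 0.06) = 3.1500 / 0.0456 = 69.0789

£69.08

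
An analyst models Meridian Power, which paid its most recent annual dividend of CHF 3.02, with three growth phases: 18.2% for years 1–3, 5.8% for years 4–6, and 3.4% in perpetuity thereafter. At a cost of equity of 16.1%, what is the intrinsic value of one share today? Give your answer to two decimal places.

CHF 36.99

Three-stage DDM. Project D₁…D_6; terminal Gordon value at t=6 with g = 0.034; discount at r = 0.161.
D_1 = 3.5696
D_2 = 4.2193
D_3 = 4.9872
D_4 = 5.2765
D_5 = 5.5825
D_6 = 5.9063
TV_6 = 6.1071/(0.161−0.034) = 48.0876
P₀ = Σ Dₜ/(1+r)ᵗ + TV_6/(1+r)^6 = 36.9894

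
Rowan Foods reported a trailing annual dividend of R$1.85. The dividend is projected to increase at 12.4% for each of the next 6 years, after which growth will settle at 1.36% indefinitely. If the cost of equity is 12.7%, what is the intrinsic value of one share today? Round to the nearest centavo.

Two-stage DDM. Project D₁…D_6 at 0.124, terminal growth 0.0136, discount at r = 0.127.
D_1 = 2.0794
D_2 = 2.3372
D_3 = 2.6271
D_4 = 2.9528
D_5 = 3.3190
D_6 = 3.7305
Terminal value at t=6: TV = D_7/(r−g) = 3.7813/(0.127−0.0136) = 33.3444
P₀ = 2.0794/(1+0.127)^1 + 2.3372/(1+0.127)^2 + 2.6271/(1+0.127)^3 + 2.9528/(1+0.127)^4 + 3.3190/(1+0.127)^5 + 3.7305/(1+0.127)^6 + 33.3444/(1+0.127)^6 = 27.2705

R$27.27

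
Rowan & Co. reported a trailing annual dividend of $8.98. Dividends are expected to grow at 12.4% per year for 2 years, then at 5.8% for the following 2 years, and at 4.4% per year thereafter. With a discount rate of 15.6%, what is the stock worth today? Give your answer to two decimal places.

$98.39

Three-stage DDM. Project D₁…D_4; terminal Gordon value at t=4 with g = 0.044; discount at r = 0.156.
D_1 = 10.0935
D_2 = 11.3451
D_3 = 12.0031
D_4 = 12.6993
TV_4 = 13.2581/(0.156−0.044) = 118.3758
P₀ = Σ Dₜ/(1+r)ᵗ + TV_4/(1+r)^4 = 98.3899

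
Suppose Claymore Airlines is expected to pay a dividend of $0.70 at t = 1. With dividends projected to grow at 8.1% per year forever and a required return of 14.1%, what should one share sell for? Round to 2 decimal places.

Gordon growth model: P₀ = D₁/(r − g), with D₁ = 0.70 given directly.
P₀ = 0.7000 / (0.141 − 0.081) = 0.7000 / 0.06 = 11.6667

$11.67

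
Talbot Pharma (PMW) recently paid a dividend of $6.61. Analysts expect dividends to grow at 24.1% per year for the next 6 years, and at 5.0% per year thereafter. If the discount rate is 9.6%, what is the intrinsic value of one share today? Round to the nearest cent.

Two-stage DDM. Project D₁…D_6 at 0.241, terminal growth 0.05, discount at r = 0.096.
D_1 = 8.2030
D_2 = 10.1799
D_3 = 12.6333
D_4 = 15.6779
D_5 = 19.4563
D_6 = 24.1453
Terminal value at t=6: TV = D_7/(r−g) = 25.3525/(0.096−0.05) = 551.1421
P₀ = 8.2030/(1+0.096)^1 + 10.1799/(1+0.096)^2 + 12.6333/(1+0.096)^3 + 15.6779/(1+0.096)^4 + 19.4563/(1+0.096)^5 + 24.1453/(1+0.096)^6 + 551.1421/(1+0.096)^6 = 380.6343

$380.63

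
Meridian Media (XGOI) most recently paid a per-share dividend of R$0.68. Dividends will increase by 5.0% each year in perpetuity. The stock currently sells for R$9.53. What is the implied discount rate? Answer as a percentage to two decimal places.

Rearranging the constant-growth DDM: r = D₁/P₀ + g.
D₁ = 0.68 × (1 + 0.05) = 0.7140.
r = 0.7140 / 9.53 + 0.05 = 0.07492 + 0.05 = 0.12492

12.49%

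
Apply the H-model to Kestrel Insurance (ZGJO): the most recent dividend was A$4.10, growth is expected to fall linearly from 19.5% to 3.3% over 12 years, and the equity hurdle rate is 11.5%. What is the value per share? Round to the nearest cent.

H-model: P₀ = D₀[(1+g_L) + H(g_S−g_L)]/(r−g_L), with H = 12/2 = 6.
P₀ = 4.10 × [(1+0.033) + 6×(0.195−0.033)] / (0.115−0.033)
   = 4.10 × 2.0050 / 0.082 = 100.2500

A$100.25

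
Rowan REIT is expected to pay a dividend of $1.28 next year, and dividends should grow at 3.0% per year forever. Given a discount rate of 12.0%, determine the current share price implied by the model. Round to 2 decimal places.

$14.22

Gordon growth model: P₀ = D₁/(r − g), with D₁ = 1.28 given directly.
P₀ = 1.2800 / (0.12 − 0.03) = 1.2800 / 0.09 = 14.2222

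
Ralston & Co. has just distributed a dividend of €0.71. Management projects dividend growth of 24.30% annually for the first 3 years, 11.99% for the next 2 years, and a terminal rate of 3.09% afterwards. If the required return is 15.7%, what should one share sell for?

€10.88

Three-stage DDM. Project D₁…D_5; terminal Gordon value at t=5 with g = 0.0309; discount at r = 0.157.
D_1 = 0.8825
D_2 = 1.0970
D_3 = 1.3636
D_4 = 1.5270
D_5 = 1.7101
TV_5 = 1.7630/(0.157−0.0309) = 13.9808
P₀ = Σ Dₜ/(1+r)ᵗ + TV_5/(1+r)^5 = 10.8828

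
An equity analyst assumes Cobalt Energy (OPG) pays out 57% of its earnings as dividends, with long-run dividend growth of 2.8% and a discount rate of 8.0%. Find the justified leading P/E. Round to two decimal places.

Justified leading P/E = b/(r−g) = 0.57/(0.08−0.028) = 10.9615

10.96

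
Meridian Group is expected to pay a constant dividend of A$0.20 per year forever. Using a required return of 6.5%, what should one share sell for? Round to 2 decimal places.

Zero-growth DDM (perpetuity): P₀ = D/r = 0.20 / 0.065 = 3.0769

A$3.08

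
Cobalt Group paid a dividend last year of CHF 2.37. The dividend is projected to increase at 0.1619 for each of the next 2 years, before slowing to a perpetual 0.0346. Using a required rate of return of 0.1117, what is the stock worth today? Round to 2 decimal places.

CHF 39.81

Two-stage DDM. Project D₁…D_2 at 0.1619, terminal growth 0.0346, discount at r = 0.1117.
D_1 = 2.7537
D_2 = 3.1995
Terminal value at t=2: TV = D_3/(r−g) = 3.3102/(0.1117−0.0346) = 42.9343
P₀ = 2.7537/(1+0.1117)^1 + 3.1995/(1+0.1117)^2 + 42.9343/(1+0.1117)^2 = 39.8058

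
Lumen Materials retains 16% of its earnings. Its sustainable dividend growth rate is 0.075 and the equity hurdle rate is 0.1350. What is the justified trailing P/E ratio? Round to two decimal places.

Payout ratio b = 1 − 0.16 = 0.84.
Justified trailing P/E = b(1+g)/(r−g) = 0.84×(1+0.075)/(0.135−0.075) = 15.0500

15.05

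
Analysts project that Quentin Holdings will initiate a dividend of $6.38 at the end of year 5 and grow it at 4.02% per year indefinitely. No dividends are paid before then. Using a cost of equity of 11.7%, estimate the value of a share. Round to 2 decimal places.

Deferred-dividend DDM. At t=4 the remaining stream is a growing perpetuity with first payment D_5 = 6.38.
V_4 = D_5/(r−g) = 6.38/(0.117−0.0402) = 83.0729
P₀ = V_4/(1+r)^4 = 83.0729/(1+0.117)^4 = 53.3638

$53.36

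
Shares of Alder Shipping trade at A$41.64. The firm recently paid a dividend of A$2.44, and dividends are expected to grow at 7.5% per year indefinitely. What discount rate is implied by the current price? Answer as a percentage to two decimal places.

Rearranging the constant-growth DDM: r = D₁/P₀ + g.
D₁ = 2.44 × (1 + 0.075) = 2.6230.
r = 2.6230 / 41.64 + 0.075 = 0.06299 + 0.075 = 0.13799

13.80%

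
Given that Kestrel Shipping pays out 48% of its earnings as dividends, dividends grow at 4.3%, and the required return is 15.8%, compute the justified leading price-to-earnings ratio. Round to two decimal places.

Justified leading P/E = b/(r−g) = 0.48/(0.158−0.043) = 4.1739

4.17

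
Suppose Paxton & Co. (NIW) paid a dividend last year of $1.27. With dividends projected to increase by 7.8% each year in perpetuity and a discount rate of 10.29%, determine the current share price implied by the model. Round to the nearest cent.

Gordon growth model: P₀ = D₁/(r − g). D₁ = 1.27 × (1 + 0.078) = 1.3691.
P₀ = 1.3691 / (0.1029 − 0.078) = 1.3691 / 0.0249 = 54.9823

$54.98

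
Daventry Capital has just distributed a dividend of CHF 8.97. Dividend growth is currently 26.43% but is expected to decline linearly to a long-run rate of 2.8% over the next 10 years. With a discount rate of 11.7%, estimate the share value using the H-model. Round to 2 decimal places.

CHF 222.69

H-model: P₀ = D₀[(1+g_L) + H(g_S−g_L)]/(r−g_L), with H = 10/2 = 5.
P₀ = 8.97 × [(1+0.028) + 5×(0.2643−0.028)] / (0.117−0.028)
   = 8.97 × 2.2095 / 0.089 = 222.6878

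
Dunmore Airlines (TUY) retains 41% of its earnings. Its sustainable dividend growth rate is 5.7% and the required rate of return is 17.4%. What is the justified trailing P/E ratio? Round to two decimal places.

5.33

Payout ratio b = 1 − 0.41 = 0.59.
Justified trailing P/E = b(1+g)/(r−g) = 0.59×(1+0.057)/(0.174−0.057) = 5.3302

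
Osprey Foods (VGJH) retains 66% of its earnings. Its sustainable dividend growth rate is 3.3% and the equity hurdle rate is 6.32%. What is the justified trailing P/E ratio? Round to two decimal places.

Payout ratio b = 1 − 0.66 = 0.34.
Justified trailing P/E = b(1+g)/(r−g) = 0.34×(1+0.033)/(0.0632−0.033) = 11.6298

11.63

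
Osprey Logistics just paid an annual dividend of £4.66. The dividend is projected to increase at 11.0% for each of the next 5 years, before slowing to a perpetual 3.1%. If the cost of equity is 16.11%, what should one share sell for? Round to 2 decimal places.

£49.89

Two-stage DDM. Project D₁…D_5 at 0.11, terminal growth 0.031, discount at r = 0.1611.
D_1 = 5.1726
D_2 = 5.7416
D_3 = 6.3732
D_4 = 7.0742
D_5 = 7.8524
Terminal value at t=5: TV = D_6/(r−g) = 8.0958/(0.1611−0.031) = 62.2275
P₀ = 5.1726/(1+0.1611)^1 + 5.7416/(1+0.1611)^2 + 6.3732/(1+0.1611)^3 + 7.0742/(1+0.1611)^4 + 7.8524/(1+0.1611)^5 + 62.2275/(1+0.1611)^5 = 49.8856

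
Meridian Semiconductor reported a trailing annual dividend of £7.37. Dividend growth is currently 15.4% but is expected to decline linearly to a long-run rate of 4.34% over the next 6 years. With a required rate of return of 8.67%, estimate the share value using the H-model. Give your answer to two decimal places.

£234.07

H-model: P₀ = D₀[(1+g_L) + H(g_S−g_L)]/(r−g_L), with H = 6/2 = 3.
P₀ = 7.37 × [(1+0.0434) + 3×(0.154−0.0434)] / (0.0867−0.0434)
   = 7.37 × 1.3752 / 0.0433 = 234.0698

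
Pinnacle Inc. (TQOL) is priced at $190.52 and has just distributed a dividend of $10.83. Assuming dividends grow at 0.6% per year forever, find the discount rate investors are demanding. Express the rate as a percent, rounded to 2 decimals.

6.32%

Rearranging the constant-growth DDM: r = D₁/P₀ + g.
D₁ = 10.83 × (1 + 0.006) = 10.8950.
r = 10.8950 / 190.52 + 0.006 = 0.05719 + 0.006 = 0.06319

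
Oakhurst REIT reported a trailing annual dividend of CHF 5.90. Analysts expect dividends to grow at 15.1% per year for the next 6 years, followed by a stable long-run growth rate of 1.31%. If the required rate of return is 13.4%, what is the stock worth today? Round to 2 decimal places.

CHF 91.36

Two-stage DDM. Project D₁…D_6 at 0.151, terminal growth 0.0131, discount at r = 0.134.
D_1 = 6.7909
D_2 = 7.8163
D_3 = 8.9966
D_4 = 10.3551
D_5 = 11.9187
D_6 = 13.7184
Terminal value at t=6: TV = D_7/(r−g) = 13.8981/(0.134−0.0131) = 114.9556
P₀ = 6.7909/(1+0.134)^1 + 7.8163/(1+0.134)^2 + 8.9966/(1+0.134)^3 + 10.3551/(1+0.134)^4 + 11.9187/(1+0.134)^5 + 13.7184/(1+0.134)^6 + 114.9556/(1+0.134)^6 = 91.3615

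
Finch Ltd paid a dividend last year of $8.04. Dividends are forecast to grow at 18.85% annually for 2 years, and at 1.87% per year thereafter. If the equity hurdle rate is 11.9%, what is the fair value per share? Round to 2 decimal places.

$109.73

Two-stage DDM. Project D₁…D_2 at 0.1885, terminal growth 0.0187, discount at r = 0.119.
D_1 = 9.5555
D_2 = 11.3568
Terminal value at t=2: TV = D_3/(r−g) = 11.5691/(0.119−0.0187) = 115.3453
P₀ = 9.5555/(1+0.119)^1 + 11.3568/(1+0.119)^2 + 115.3453/(1+0.119)^2 = 109.7260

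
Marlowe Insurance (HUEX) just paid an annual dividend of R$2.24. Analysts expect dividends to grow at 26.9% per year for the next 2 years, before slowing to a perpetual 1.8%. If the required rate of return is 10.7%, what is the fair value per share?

R$39.18

Two-stage DDM. Project D₁…D_2 at 0.269, terminal growth 0.018, discount at r = 0.107.
D_1 = 2.8426
D_2 = 3.6072
Terminal value at t=2: TV = D_3/(r−g) = 3.6721/(0.107−0.018) = 41.2600
P₀ = 2.8426/(1+0.107)^1 + 3.6072/(1+0.107)^2 + 41.2600/(1+0.107)^2 = 39.1807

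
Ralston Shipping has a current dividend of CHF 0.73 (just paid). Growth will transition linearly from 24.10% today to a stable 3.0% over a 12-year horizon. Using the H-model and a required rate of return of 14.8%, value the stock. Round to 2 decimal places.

CHF 14.20

H-model: P₀ = D₀[(1+g_L) + H(g_S−g_L)]/(r−g_L), with H = 12/2 = 6.
P₀ = 0.73 × [(1+0.03) + 6×(0.241−0.03)] / (0.148−0.03)
   = 0.73 × 2.2960 / 0.118 = 14.2041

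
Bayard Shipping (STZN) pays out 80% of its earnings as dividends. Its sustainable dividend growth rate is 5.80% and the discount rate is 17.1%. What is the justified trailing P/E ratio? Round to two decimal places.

Justified trailing P/E = b(1+g)/(r−g) = 0.80×(1+0.058)/(0.171−0.058) = 7.4903

7.49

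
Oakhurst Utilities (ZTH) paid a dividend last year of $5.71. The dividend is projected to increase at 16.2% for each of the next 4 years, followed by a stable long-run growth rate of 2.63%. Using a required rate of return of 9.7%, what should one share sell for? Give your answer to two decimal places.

$130.78

Two-stage DDM. Project D₁…D_4 at 0.162, terminal growth 0.0263, discount at r = 0.097.
D_1 = 6.6350
D_2 = 7.7099
D_3 = 8.9589
D_4 = 10.4102
Terminal value at t=4: TV = D_5/(r−g) = 10.6840/(0.097−0.0263) = 151.1178
P₀ = 6.6350/(1+0.097)^1 + 7.7099/(1+0.097)^2 + 8.9589/(1+0.097)^3 + 10.4102/(1+0.097)^4 + 151.1178/(1+0.097)^4 = 130.7790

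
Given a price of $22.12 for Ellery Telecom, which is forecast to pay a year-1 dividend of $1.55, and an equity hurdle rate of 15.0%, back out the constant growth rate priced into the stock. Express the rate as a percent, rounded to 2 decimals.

7.99%

From P₀ = D₁/(r − g), the implied growth is g = r − D₁/P₀.
g = 0.15 − 1.55/22.12 = 0.15 − 0.07007 = 0.07993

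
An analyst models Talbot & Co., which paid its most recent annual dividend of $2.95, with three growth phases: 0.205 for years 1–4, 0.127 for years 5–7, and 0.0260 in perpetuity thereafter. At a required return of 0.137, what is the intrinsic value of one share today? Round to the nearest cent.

Three-stage DDM. Project D₁…D_7; terminal Gordon value at t=7 with g = 0.026; discount at r = 0.137.
D_1 = 3.5548
D_2 = 4.2835
D_3 = 5.1616
D_4 = 6.2197
D_5 = 7.0096
D_6 = 7.8998
D_7 = 8.9031
TV_7 = 9.1346/(0.137−0.026) = 82.2937
P₀ = Σ Dₜ/(1+r)ᵗ + TV_7/(1+r)^7 = 58.1424

$58.14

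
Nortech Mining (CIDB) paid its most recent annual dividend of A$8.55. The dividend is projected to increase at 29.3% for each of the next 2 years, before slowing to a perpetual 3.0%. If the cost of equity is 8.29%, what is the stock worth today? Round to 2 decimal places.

Two-stage DDM. Project D₁…D_2 at 0.293, terminal growth 0.03, discount at r = 0.0829.
D_1 = 11.0552
D_2 = 14.2943
Terminal value at t=2: TV = D_3/(r−g) = 14.7231/(0.0829−0.03) = 278.3202
P₀ = 11.0552/(1+0.0829)^1 + 14.2943/(1+0.0829)^2 + 278.3202/(1+0.0829)^2 = 259.7368

A$259.74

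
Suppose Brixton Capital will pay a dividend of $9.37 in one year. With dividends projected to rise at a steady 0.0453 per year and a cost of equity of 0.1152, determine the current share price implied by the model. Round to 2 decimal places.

Gordon growth model: P₀ = D₁/(r − g), with D₁ = 9.37 given directly.
P₀ = 9.3700 / (0.1152 − 0.0453) = 9.3700 / 0.0699 = 134.0486

$134.05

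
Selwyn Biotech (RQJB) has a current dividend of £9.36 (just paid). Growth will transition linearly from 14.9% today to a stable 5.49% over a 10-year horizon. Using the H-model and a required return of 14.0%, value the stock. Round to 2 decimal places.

H-model: P₀ = D₀[(1+g_L) + H(g_S−g_L)]/(r−g_L), with H = 10/2 = 5.
P₀ = 9.36 × [(1+0.0549) + 5×(0.149−0.0549)] / (0.14−0.0549)
   = 9.36 × 1.5254 / 0.0851 = 167.7761

£167.78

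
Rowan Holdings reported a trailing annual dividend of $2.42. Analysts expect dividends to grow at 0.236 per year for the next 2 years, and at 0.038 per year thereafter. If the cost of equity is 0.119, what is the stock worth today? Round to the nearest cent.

Two-stage DDM. Project D₁…D_2 at 0.236, terminal growth 0.038, discount at r = 0.119.
D_1 = 2.9911
D_2 = 3.6970
Terminal value at t=2: TV = D_3/(r−g) = 3.8375/(0.119−0.038) = 47.3767
P₀ = 2.9911/(1+0.119)^1 + 3.6970/(1+0.119)^2 + 47.3767/(1+0.119)^2 = 43.4615

$43.46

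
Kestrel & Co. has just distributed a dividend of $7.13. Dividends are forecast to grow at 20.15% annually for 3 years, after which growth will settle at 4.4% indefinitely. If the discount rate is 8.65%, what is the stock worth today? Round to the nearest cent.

Two-stage DDM. Project D₁…D_3 at 0.2015, terminal growth 0.044, discount at r = 0.0865.
D_1 = 8.5667
D_2 = 10.2929
D_3 = 12.3669
Terminal value at t=3: TV = D_4/(r−g) = 12.9110/(0.0865−0.044) = 303.7893
P₀ = 8.5667/(1+0.0865)^1 + 10.2929/(1+0.0865)^2 + 12.3669/(1+0.0865)^3 + 303.7893/(1+0.0865)^3 = 263.1014

$263.10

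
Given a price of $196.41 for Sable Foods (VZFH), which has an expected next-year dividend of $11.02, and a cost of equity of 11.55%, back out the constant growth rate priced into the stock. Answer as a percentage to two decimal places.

5.94%

From P₀ = D₁/(r − g), the implied growth is g = r − D₁/P₀.
g = 0.1155 − 11.02/196.41 = 0.1155 − 0.05611 = 0.05939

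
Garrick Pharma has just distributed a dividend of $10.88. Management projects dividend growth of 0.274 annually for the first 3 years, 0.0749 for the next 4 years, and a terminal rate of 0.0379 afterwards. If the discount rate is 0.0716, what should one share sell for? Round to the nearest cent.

Three-stage DDM. Project D₁…D_7; terminal Gordon value at t=7 with g = 0.0379; discount at r = 0.0716.
D_1 = 13.8611
D_2 = 17.6591
D_3 = 22.4977
D_4 = 24.1827
D_5 = 25.9940
D_6 = 27.9410
D_7 = 30.0337
TV_7 = 31.1720/(0.0716−0.0379) = 924.9857
P₀ = Σ Dₜ/(1+r)ᵗ + TV_7/(1+r)^7 = 690.3321

$690.33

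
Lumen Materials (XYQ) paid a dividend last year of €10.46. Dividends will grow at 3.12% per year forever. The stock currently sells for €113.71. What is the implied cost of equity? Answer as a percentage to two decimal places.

12.61%

Rearranging the constant-growth DDM: r = D₁/P₀ + g.
D₁ = 10.46 × (1 + 0.0312) = 10.7864.
r = 10.7864 / 113.71 + 0.0312 = 0.09486 + 0.0312 = 0.12606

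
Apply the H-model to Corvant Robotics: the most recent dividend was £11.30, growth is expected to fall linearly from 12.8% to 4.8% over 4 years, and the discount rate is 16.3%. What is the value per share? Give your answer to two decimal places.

H-model: P₀ = D₀[(1+g_L) + H(g_S−g_L)]/(r−g_L), with H = 4/2 = 2.
P₀ = 11.30 × [(1+0.048) + 2×(0.128−0.048)] / (0.163−0.048)
   = 11.30 × 1.2080 / 0.115 = 118.6991

£118.70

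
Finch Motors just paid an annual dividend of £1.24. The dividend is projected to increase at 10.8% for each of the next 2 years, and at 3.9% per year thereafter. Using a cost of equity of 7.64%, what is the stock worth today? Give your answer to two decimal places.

£39.09

Two-stage DDM. Project D₁…D_2 at 0.108, terminal growth 0.039, discount at r = 0.0764.
D_1 = 1.3739
D_2 = 1.5223
Terminal value at t=2: TV = D_3/(r−g) = 1.5817/(0.0764−0.039) = 42.2907
P₀ = 1.3739/(1+0.0764)^1 + 1.5223/(1+0.0764)^2 + 42.2907/(1+0.0764)^2 = 39.0907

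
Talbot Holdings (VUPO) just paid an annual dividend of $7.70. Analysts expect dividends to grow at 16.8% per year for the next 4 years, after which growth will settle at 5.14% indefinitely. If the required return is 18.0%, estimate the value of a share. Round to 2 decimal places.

Two-stage DDM. Project D₁…D_4 at 0.168, terminal growth 0.0514, discount at r = 0.18.
D_1 = 8.9936
D_2 = 10.5045
D_3 = 12.2693
D_4 = 14.3305
Terminal value at t=4: TV = D_5/(r−g) = 15.0671/(0.18−0.0514) = 117.1626
P₀ = 8.9936/(1+0.18)^1 + 10.5045/(1+0.18)^2 + 12.2693/(1+0.18)^3 + 14.3305/(1+0.18)^4 + 117.1626/(1+0.18)^4 = 90.4561

$90.46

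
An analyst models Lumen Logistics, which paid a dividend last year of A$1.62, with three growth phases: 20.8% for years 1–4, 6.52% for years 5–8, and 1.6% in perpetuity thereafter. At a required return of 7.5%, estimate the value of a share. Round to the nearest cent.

Three-stage DDM. Project D₁…D_8; terminal Gordon value at t=8 with g = 0.016; discount at r = 0.075.
D_1 = 1.9570
D_2 = 2.3640
D_3 = 2.8557
D_4 = 3.4497
D_5 = 3.6746
D_6 = 3.9142
D_7 = 4.1694
D_8 = 4.4413
TV_8 = 4.5123/(0.075−0.016) = 76.4802
P₀ = Σ Dₜ/(1+r)ᵗ + TV_8/(1+r)^8 = 61.7298

A$61.73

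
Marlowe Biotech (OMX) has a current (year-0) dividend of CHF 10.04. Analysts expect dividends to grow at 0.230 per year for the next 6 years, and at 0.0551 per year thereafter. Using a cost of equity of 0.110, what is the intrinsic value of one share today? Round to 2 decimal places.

CHF 444.84

Two-stage DDM. Project D₁…D_6 at 0.23, terminal growth 0.0551, discount at r = 0.11.
D_1 = 12.3492
D_2 = 15.1895
D_3 = 18.6831
D_4 = 22.9802
D_5 = 28.2657
D_6 = 34.7668
Terminal value at t=6: TV = D_7/(r−g) = 36.6824/(0.11−0.0551) = 668.1680
P₀ = 12.3492/(1+0.11)^1 + 15.1895/(1+0.11)^2 + 18.6831/(1+0.11)^3 + 22.9802/(1+0.11)^4 + 28.2657/(1+0.11)^5 + 34.7668/(1+0.11)^6 + 668.1680/(1+0.11)^6 = 444.8442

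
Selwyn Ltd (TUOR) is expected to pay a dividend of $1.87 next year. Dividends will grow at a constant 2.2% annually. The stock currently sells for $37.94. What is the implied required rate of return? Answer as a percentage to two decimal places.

Rearranging the constant-growth DDM: r = D₁/P₀ + g.
r = 1.8700 / 37.94 + 0.022 = 0.04929 + 0.022 = 0.07129

7.13%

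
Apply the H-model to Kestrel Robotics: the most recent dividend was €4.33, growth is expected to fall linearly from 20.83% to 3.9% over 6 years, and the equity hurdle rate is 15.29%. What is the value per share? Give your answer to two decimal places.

H-model: P₀ = D₀[(1+g_L) + H(g_S−g_L)]/(r−g_L), with H = 6/2 = 3.
P₀ = 4.33 × [(1+0.039) + 3×(0.2083−0.039)] / (0.1529−0.039)
   = 4.33 × 1.5469 / 0.1139 = 58.8066

€58.81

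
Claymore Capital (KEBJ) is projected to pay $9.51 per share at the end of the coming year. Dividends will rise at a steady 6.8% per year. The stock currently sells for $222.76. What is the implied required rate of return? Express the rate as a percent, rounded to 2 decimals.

Rearranging the constant-growth DDM: r = D₁/P₀ + g.
r = 9.5100 / 222.76 + 0.068 = 0.04269 + 0.068 = 0.11069

11.07%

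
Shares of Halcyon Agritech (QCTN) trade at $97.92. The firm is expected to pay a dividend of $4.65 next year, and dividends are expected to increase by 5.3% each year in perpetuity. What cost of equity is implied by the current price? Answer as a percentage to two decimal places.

Rearranging the constant-growth DDM: r = D₁/P₀ + g.
r = 4.6500 / 97.92 + 0.053 = 0.04749 + 0.053 = 0.10049

10.05%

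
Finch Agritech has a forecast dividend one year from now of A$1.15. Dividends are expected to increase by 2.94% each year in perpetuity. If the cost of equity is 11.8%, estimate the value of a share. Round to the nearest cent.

Gordon growth model: P₀ = D₁/(r − g), with D₁ = 1.15 given directly.
P₀ = 1.1500 / (0.118 − 0.0294) = 1.1500 / 0.0886 = 12.9797

A$12.98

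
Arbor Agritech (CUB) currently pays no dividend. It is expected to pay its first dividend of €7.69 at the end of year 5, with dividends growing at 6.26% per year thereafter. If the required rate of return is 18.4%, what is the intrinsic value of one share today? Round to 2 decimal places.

€32.23

Deferred-dividend DDM. At t=4 the remaining stream is a growing perpetuity with first payment D_5 = 7.69.
V_4 = D_5/(r−g) = 7.69/(0.184−0.0626) = 63.3443
P₀ = V_4/(1+r)^4 = 63.3443/(1+0.184)^4 = 32.2330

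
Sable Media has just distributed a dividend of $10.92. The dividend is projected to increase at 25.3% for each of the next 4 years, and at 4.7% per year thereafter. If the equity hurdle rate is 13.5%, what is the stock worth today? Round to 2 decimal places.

$249.25

Two-stage DDM. Project D₁…D_4 at 0.253, terminal growth 0.047, discount at r = 0.135.
D_1 = 13.6828
D_2 = 17.1445
D_3 = 21.4821
D_4 = 26.9170
Terminal value at t=4: TV = D_5/(r−g) = 28.1821/(0.135−0.047) = 320.2513
P₀ = 13.6828/(1+0.135)^1 + 17.1445/(1+0.135)^2 + 21.4821/(1+0.135)^3 + 26.9170/(1+0.135)^4 + 320.2513/(1+0.135)^4 = 249.2537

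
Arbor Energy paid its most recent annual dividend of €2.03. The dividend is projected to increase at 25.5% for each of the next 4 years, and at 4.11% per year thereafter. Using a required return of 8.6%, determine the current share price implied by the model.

Two-stage DDM. Project D₁…D_4 at 0.255, terminal growth 0.0411, discount at r = 0.086.
D_1 = 2.5476
D_2 = 3.1973
D_3 = 4.0126
D_4 = 5.0358
Terminal value at t=4: TV = D_5/(r−g) = 5.2428/(0.086−0.0411) = 116.7662
P₀ = 2.5476/(1+0.086)^1 + 3.1973/(1+0.086)^2 + 4.0126/(1+0.086)^3 + 5.0358/(1+0.086)^4 + 116.7662/(1+0.086)^4 = 95.7556

€95.76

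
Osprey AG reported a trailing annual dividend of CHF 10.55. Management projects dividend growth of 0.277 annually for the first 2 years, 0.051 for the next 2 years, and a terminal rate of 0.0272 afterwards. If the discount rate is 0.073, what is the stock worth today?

CHF 378.01

Three-stage DDM. Project D₁…D_4; terminal Gordon value at t=4 with g = 0.0272; discount at r = 0.073.
D_1 = 13.4724
D_2 = 17.2042
D_3 = 18.0816
D_4 = 19.0038
TV_4 = 19.5207/(0.073−0.0272) = 426.2155
P₀ = Σ Dₜ/(1+r)ᵗ + TV_4/(1+r)^4 = 378.0082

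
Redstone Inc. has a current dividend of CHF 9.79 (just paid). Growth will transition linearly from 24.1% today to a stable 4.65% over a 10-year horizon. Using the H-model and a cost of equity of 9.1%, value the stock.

CHF 444.18

H-model: P₀ = D₀[(1+g_L) + H(g_S−g_L)]/(r−g_L), with H = 10/2 = 5.
P₀ = 9.79 × [(1+0.0465) + 5×(0.241−0.0465)] / (0.091−0.0465)
   = 9.79 × 2.0190 / 0.0445 = 444.1800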